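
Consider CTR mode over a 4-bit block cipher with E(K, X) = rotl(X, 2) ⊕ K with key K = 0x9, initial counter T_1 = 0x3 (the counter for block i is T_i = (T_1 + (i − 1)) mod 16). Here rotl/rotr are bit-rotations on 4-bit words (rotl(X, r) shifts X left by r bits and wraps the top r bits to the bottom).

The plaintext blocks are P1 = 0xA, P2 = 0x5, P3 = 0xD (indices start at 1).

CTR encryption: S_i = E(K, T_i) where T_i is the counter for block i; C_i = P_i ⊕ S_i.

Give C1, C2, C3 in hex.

C1: T = 0x3, S = E(K, T) = 0x5; 0xA ⊕ 0x5 = 0xF.
C2: T = 0x4, S = E(K, T) = 0x8; 0x5 ⊕ 0x8 = 0xD.
C3: T = 0x5, S = E(K, T) = 0xC; 0xD ⊕ 0xC = 0x1.

C1 = 0xF, C2 = 0xD, C3 = 0x1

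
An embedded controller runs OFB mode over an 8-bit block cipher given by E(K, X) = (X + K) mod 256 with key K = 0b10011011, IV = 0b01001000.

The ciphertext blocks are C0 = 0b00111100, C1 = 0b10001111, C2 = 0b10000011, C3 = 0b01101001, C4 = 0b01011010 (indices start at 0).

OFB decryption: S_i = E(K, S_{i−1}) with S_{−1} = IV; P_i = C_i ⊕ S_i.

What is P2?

P2 = 0b10011010

P0: S = E(K, 0b01001000) = 0b11100011; 0b00111100 ⊕ 0b11100011 = 0b11011111.
P1: S = E(K, 0b11100011) = 0b01111110; 0b10001111 ⊕ 0b01111110 = 0b11110001.
P2: S = E(K, 0b01111110) = 0b00011001; 0b10000011 ⊕ 0b00011001 = 0b10011010.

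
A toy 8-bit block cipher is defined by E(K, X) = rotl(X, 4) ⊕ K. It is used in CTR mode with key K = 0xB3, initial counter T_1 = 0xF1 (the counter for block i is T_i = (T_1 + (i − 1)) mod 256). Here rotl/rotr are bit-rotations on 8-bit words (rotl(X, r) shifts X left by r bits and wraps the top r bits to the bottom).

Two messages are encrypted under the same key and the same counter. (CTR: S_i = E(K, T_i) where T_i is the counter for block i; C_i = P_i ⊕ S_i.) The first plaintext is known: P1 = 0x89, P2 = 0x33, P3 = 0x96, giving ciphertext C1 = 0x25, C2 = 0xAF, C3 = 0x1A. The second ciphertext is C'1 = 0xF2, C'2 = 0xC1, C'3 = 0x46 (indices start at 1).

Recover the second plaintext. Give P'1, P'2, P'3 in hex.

P'1 = 0x5E, P'2 = 0x5D, P'3 = 0xCA

In CTR with a reused counter, both messages share the same keystream S_i, so C_i ⊕ C'_i = P_i ⊕ P'_i and thus P'_i = P_i ⊕ C_i ⊕ C'_i.
P'1: 0x89 ⊕ 0x25 ⊕ 0xF2 = 0x5E.
P'2: 0x33 ⊕ 0xAF ⊕ 0xC1 = 0x5D.
P'3: 0x96 ⊕ 0x1A ⊕ 0x46 = 0xCA.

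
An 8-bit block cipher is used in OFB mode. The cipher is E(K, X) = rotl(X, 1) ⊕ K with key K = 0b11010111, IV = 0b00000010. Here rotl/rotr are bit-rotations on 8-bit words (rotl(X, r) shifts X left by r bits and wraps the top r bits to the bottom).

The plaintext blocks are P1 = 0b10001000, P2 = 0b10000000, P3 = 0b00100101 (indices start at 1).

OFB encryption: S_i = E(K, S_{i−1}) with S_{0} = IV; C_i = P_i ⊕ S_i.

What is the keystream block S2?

0b01110000

C1: S = E(K, 0b00000010) = 0b11010011; 0b10001000 ⊕ 0b11010011 = 0b01011011.
C2: S = E(K, 0b11010011) = 0b01110000; 0b10000000 ⊕ 0b01110000 = 0b11110000.
So S2 = 0b01110000.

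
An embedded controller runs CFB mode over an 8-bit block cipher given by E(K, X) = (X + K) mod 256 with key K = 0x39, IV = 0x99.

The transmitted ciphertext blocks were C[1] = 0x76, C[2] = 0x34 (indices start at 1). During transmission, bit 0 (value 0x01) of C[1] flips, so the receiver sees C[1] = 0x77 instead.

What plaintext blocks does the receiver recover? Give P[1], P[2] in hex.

CFB decryption: P_i = C_i ⊕ E(K, C_{i−1}), with C_{0} = IV.
Only C[1] changed, to 0x77. In CFB, a change in C_i flips the same bit in P_i and garbles P_{i+1}. Decrypting the received ciphertext:
P[1]: E(K, 0x99) = 0xD2; 0x77 ⊕ 0xD2 = 0xA5.
P[2]: E(K, 0x77) = 0xB0; 0x34 ⊕ 0xB0 = 0x84.
Blocks that differ from the original plaintext: P[1], P[2].

P[1] = 0xA5, P[2] = 0x84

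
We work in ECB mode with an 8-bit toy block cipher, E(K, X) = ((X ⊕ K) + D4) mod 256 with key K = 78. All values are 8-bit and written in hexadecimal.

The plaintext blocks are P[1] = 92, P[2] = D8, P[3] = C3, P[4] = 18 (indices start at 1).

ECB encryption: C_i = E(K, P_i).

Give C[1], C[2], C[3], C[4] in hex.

C[1] = BE, C[2] = 74, C[3] = 8F, C[4] = 34

C[1]: E(K, 92) = BE.
C[2]: E(K, D8) = 74.
C[3]: E(K, C3) = 8F.
C[4]: E(K, 18) = 34.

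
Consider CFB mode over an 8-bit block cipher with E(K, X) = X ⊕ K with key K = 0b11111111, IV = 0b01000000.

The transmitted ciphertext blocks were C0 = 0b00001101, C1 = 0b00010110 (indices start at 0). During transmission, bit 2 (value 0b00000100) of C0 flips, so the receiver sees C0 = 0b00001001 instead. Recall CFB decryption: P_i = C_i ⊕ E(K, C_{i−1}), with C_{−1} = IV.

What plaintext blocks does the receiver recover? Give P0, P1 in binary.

P0 = 0b10110110, P1 = 0b11100000

Only C0 changed, to 0b00001001. In CFB, a change in C_i flips the same bit in P_i and garbles P_{i+1}. Decrypting the received ciphertext:
P0: E(K, 0b01000000) = 0b10111111; 0b00001001 ⊕ 0b10111111 = 0b10110110.
P1: E(K, 0b00001001) = 0b11110110; 0b00010110 ⊕ 0b11110110 = 0b11100000.
Blocks that differ from the original plaintext: P0, P1.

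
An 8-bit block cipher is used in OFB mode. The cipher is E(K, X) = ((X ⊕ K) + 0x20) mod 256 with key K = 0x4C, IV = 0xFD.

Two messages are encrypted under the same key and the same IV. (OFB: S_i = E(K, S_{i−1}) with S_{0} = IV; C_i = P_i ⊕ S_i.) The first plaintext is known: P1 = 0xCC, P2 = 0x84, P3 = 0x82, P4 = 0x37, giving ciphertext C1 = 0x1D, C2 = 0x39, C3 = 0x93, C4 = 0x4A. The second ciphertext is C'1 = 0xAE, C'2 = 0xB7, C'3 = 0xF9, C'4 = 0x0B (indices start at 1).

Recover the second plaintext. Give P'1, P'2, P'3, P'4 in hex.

P'1 = 0x7F, P'2 = 0x0A, P'3 = 0xE8, P'4 = 0x76

In OFB with a reused IV, both messages share the same keystream S_i, so C_i ⊕ C'_i = P_i ⊕ P'_i and thus P'_i = P_i ⊕ C_i ⊕ C'_i.
P'1: 0xCC ⊕ 0x1D ⊕ 0xAE = 0x7F.
P'2: 0x84 ⊕ 0x39 ⊕ 0xB7 = 0x0A.
P'3: 0x82 ⊕ 0x93 ⊕ 0xF9 = 0xE8.
P'4: 0x37 ⊕ 0x4A ⊕ 0x0B = 0x76.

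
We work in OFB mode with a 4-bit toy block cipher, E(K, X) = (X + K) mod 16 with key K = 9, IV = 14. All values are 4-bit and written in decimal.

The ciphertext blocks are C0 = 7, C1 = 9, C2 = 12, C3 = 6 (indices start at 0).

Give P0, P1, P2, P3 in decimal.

OFB decryption: S_i = E(K, S_{i−1}) with S_{−1} = IV; P_i = C_i ⊕ S_i.
P0: S = E(K, 14) = 7; 7 ⊕ 7 = 0.
P1: S = E(K, 7) = 0; 9 ⊕ 0 = 9.
P2: S = E(K, 0) = 9; 12 ⊕ 9 = 5.
P3: S = E(K, 9) = 2; 6 ⊕ 2 = 4.

P0 = 0, P1 = 9, P2 = 5, P3 = 4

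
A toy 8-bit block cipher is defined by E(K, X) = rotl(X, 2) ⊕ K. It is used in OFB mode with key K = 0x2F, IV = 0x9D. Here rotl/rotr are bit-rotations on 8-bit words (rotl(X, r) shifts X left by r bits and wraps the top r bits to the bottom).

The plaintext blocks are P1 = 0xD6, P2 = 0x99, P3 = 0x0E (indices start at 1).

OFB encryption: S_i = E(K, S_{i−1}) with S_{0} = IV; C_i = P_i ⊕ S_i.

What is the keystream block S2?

0x4A

C1: S = E(K, 0x9D) = 0x59; 0xD6 ⊕ 0x59 = 0x8F.
C2: S = E(K, 0x59) = 0x4A; 0x99 ⊕ 0x4A = 0xD3.
So S2 = 0x4A.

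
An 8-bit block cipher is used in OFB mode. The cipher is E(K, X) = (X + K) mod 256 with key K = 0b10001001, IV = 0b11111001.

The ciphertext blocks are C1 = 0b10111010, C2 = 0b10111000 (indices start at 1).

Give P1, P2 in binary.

P1 = 0b00111000, P2 = 0b10110011

OFB decryption: S_i = E(K, S_{i−1}) with S_{0} = IV; P_i = C_i ⊕ S_i.
P1: S = E(K, 0b11111001) = 0b10000010; 0b10111010 ⊕ 0b10000010 = 0b00111000.
P2: S = E(K, 0b10000010) = 0b00001011; 0b10111000 ⊕ 0b00001011 = 0b10110011.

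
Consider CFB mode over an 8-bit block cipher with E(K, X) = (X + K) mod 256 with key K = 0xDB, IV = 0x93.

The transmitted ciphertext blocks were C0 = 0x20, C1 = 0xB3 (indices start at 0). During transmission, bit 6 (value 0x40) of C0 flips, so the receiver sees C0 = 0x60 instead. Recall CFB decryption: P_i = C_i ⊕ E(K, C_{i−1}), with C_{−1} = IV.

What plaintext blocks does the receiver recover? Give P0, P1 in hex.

Only C0 changed, to 0x60. In CFB, a change in C_i flips the same bit in P_i and garbles P_{i+1}. Decrypting the received ciphertext:
P0: E(K, 0x93) = 0x6E; 0x60 ⊕ 0x6E = 0x0E.
P1: E(K, 0x60) = 0x3B; 0xB3 ⊕ 0x3B = 0x88.
Blocks that differ from the original plaintext: P0, P1.

P0 = 0x0E, P1 = 0x88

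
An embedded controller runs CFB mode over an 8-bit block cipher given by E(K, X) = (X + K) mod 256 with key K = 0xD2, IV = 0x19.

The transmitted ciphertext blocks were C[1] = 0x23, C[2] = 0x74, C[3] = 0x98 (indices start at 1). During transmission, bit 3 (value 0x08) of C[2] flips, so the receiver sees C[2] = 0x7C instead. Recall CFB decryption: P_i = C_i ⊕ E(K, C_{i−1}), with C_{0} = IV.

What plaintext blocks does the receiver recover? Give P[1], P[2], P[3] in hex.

Only C[2] changed, to 0x7C. In CFB, a change in C_i flips the same bit in P_i and garbles P_{i+1}. Decrypting the received ciphertext:
P[1]: E(K, 0x19) = 0xEB; 0x23 ⊕ 0xEB = 0xC8.
P[2]: E(K, 0x23) = 0xF5; 0x7C ⊕ 0xF5 = 0x89.
P[3]: E(K, 0x7C) = 0x4E; 0x98 ⊕ 0x4E = 0xD6.
Blocks that differ from the original plaintext: P[2], P[3].

P[1] = 0xC8, P[2] = 0x89, P[3] = 0xD6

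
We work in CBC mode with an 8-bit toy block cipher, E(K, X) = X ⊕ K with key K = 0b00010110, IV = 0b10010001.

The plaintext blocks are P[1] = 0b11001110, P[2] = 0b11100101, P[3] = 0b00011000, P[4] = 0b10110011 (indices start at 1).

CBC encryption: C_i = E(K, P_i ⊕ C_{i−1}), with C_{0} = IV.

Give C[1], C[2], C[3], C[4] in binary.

C[1] = 0b01001001, C[2] = 0b10111010, C[3] = 0b10110100, C[4] = 0b00010001

C[1]: P[1] ⊕ 0b10010001 = 0b01011111; E(K, 0b01011111) = 0b01001001.
C[2]: P[2] ⊕ 0b01001001 = 0b10101100; E(K, 0b10101100) = 0b10111010.
C[3]: P[3] ⊕ 0b10111010 = 0b10100010; E(K, 0b10100010) = 0b10110100.
C[4]: P[4] ⊕ 0b10110100 = 0b00000111; E(K, 0b00000111) = 0b00010001.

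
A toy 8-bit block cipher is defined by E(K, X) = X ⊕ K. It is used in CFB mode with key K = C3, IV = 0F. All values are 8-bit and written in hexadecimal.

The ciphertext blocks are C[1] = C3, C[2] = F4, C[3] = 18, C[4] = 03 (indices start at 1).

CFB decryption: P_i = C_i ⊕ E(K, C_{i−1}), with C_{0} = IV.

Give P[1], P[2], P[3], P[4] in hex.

P[1] = 0F, P[2] = F4, P[3] = 2F, P[4] = D8

P[1]: E(K, 0F) = CC; C3 ⊕ CC = 0F.
P[2]: E(K, C3) = 00; F4 ⊕ 00 = F4.
P[3]: E(K, F4) = 37; 18 ⊕ 37 = 2F.
P[4]: E(K, 18) = DB; 03 ⊕ DB = D8.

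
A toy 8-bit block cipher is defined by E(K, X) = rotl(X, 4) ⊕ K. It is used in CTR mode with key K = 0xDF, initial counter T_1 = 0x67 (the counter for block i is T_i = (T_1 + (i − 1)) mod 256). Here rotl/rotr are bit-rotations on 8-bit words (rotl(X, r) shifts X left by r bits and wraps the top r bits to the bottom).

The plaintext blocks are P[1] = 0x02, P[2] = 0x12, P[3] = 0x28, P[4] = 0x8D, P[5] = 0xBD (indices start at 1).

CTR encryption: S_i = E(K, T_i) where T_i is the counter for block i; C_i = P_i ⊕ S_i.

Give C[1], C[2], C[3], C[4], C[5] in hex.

C[1] = 0xAB, C[2] = 0x4B, C[3] = 0x61, C[4] = 0xF4, C[5] = 0xD4

C[1]: T = 0x67, S = E(K, T) = 0xA9; 0x02 ⊕ 0xA9 = 0xAB.
C[2]: T = 0x68, S = E(K, T) = 0x59; 0x12 ⊕ 0x59 = 0x4B.
C[3]: T = 0x69, S = E(K, T) = 0x49; 0x28 ⊕ 0x49 = 0x61.
C[4]: T = 0x6A, S = E(K, T) = 0x79; 0x8D ⊕ 0x79 = 0xF4.
C[5]: T = 0x6B, S = E(K, T) = 0x69; 0xBD ⊕ 0x69 = 0xD4.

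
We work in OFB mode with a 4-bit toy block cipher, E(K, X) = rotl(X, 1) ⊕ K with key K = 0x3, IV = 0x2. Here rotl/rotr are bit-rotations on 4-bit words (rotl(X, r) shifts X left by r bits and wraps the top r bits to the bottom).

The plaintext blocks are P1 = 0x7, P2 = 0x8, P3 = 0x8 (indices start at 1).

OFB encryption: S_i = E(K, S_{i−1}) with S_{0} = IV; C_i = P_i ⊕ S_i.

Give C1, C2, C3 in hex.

C1 = 0x0, C2 = 0x5, C3 = 0x0

C1: S = E(K, 0x2) = 0x7; 0x7 ⊕ 0x7 = 0x0.
C2: S = E(K, 0x7) = 0xD; 0x8 ⊕ 0xD = 0x5.
C3: S = E(K, 0xD) = 0x8; 0x8 ⊕ 0x8 = 0x0.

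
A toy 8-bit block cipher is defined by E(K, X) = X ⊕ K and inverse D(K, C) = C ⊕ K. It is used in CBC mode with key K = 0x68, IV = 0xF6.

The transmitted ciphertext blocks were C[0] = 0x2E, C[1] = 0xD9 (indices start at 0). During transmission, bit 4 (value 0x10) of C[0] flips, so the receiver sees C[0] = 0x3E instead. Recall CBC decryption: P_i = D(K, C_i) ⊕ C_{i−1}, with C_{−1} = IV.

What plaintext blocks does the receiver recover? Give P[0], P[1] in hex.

P[0] = 0xA0, P[1] = 0x8F

Only C[0] changed, to 0x3E. In CBC, a change in C_i garbles P_i and flips the same bit in P_{i+1}. Decrypting the received ciphertext:
P[0]: D(K, 0x3E) = 0x56; 0x56 ⊕ 0xF6 = 0xA0.
P[1]: D(K, 0xD9) = 0xB1; 0xB1 ⊕ 0x3E = 0x8F.
Blocks that differ from the original plaintext: P[0], P[1].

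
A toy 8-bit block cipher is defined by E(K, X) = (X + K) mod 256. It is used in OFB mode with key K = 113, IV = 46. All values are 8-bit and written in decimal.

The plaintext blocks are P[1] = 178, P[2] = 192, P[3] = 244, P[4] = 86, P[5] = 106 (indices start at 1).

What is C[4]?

OFB encryption: S_i = E(K, S_{i−1}) with S_{0} = IV; C_i = P_i ⊕ S_i.
C[1]: S = E(K, 46) = 159; 178 ⊕ 159 = 45.
C[2]: S = E(K, 159) = 16; 192 ⊕ 16 = 208.
C[3]: S = E(K, 16) = 129; 244 ⊕ 129 = 117.
C[4]: S = E(K, 129) = 242; 86 ⊕ 242 = 164.

C[4] = 164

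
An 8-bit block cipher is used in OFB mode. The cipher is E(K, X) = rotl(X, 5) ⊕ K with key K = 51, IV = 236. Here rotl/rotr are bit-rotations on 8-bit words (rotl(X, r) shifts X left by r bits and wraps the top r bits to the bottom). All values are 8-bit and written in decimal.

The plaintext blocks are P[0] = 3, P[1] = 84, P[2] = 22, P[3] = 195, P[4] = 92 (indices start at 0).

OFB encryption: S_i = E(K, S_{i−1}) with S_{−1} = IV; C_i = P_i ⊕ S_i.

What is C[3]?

C[3] = 13

C[0]: S = E(K, 236) = 174; 3 ⊕ 174 = 173.
C[1]: S = E(K, 174) = 230; 84 ⊕ 230 = 178.
C[2]: S = E(K, 230) = 239; 22 ⊕ 239 = 249.
C[3]: S = E(K, 239) = 206; 195 ⊕ 206 = 13.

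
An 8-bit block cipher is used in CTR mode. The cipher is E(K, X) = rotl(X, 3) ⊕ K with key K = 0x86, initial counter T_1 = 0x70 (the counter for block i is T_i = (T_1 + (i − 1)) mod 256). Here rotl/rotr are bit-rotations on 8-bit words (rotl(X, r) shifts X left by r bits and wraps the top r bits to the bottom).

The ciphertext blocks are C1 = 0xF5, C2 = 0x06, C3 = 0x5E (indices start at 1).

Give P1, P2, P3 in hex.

CTR decryption: S_i = E(K, T_i) where T_i is the counter for block i; P_i = C_i ⊕ S_i.
P1: T = 0x70, S = E(K, T) = 0x05; 0xF5 ⊕ 0x05 = 0xF0.
P2: T = 0x71, S = E(K, T) = 0x0D; 0x06 ⊕ 0x0D = 0x0B.
P3: T = 0x72, S = E(K, T) = 0x15; 0x5E ⊕ 0x15 = 0x4B.

P1 = 0xF0, P2 = 0x0B, P3 = 0x4B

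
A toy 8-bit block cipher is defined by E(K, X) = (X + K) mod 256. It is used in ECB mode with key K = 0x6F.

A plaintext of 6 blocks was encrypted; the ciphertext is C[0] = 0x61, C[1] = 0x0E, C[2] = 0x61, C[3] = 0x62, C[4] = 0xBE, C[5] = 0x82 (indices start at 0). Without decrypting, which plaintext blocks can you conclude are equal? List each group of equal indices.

ECB encrypts each block independently with the same key, so equal ciphertext blocks imply equal plaintext blocks.
C[0] = C[2] = 0x61, so P[0] = P[2].

P[0] = P[2]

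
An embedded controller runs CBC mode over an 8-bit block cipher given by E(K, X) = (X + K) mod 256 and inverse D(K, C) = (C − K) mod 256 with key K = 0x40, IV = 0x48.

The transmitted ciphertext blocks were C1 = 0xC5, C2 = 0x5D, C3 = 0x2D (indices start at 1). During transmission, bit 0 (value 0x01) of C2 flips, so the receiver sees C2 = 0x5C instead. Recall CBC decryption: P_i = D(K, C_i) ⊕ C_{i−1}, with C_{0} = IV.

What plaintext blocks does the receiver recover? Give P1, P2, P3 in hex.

P1 = 0xCD, P2 = 0xD9, P3 = 0xB1

Only C2 changed, to 0x5C. In CBC, a change in C_i garbles P_i and flips the same bit in P_{i+1}. Decrypting the received ciphertext:
P1: D(K, 0xC5) = 0x85; 0x85 ⊕ 0x48 = 0xCD.
P2: D(K, 0x5C) = 0x1C; 0x1C ⊕ 0xC5 = 0xD9.
P3: D(K, 0x2D) = 0xED; 0xED ⊕ 0x5C = 0xB1.
Blocks that differ from the original plaintext: P2, P3.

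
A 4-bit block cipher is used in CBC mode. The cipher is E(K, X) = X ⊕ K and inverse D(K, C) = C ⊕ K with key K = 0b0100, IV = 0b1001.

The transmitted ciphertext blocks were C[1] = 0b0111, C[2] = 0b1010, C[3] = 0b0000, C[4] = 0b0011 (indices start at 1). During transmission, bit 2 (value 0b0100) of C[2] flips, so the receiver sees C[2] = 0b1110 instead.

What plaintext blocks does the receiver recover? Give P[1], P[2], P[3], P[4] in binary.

CBC decryption: P_i = D(K, C_i) ⊕ C_{i−1}, with C_{0} = IV.
Only C[2] changed, to 0b1110. In CBC, a change in C_i garbles P_i and flips the same bit in P_{i+1}. Decrypting the received ciphertext:
P[1]: D(K, 0b0111) = 0b0011; 0b0011 ⊕ 0b1001 = 0b1010.
P[2]: D(K, 0b1110) = 0b1010; 0b1010 ⊕ 0b0111 = 0b1101.
P[3]: D(K, 0b0000) = 0b0100; 0b0100 ⊕ 0b1110 = 0b1010.
P[4]: D(K, 0b0011) = 0b0111; 0b0111 ⊕ 0b0000 = 0b0111.
Blocks that differ from the original plaintext: P[2], P[3].

P[1] = 0b1010, P[2] = 0b1101, P[3] = 0b1010, P[4] = 0b0111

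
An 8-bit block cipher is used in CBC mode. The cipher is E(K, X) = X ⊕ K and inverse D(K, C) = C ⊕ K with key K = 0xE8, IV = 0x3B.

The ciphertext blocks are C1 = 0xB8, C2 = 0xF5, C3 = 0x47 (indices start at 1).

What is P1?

CBC decryption: P_i = D(K, C_i) ⊕ C_{i−1}, with C_{0} = IV.
P1: D(K, 0xB8) = 0x50; 0x50 ⊕ 0x3B = 0x6B.

P1 = 0x6B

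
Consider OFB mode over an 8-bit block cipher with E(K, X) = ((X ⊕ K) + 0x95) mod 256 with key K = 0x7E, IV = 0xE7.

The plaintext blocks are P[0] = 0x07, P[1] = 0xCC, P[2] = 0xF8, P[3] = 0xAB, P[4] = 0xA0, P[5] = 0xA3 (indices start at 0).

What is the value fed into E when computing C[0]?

OFB encryption: S_i = E(K, S_{i−1}) with S_{−1} = IV; C_i = P_i ⊕ S_i.
C[0]: S = E(K, 0xE7) = 0x2E; 0x07 ⊕ 0x2E = 0x29.
So the input to E for block [0] is 0xE7.

0xE7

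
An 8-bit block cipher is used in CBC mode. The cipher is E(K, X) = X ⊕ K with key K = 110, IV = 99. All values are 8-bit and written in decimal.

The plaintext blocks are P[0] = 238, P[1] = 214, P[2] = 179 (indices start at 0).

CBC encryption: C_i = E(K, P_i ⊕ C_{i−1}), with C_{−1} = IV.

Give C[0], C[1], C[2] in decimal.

C[0] = 227, C[1] = 91, C[2] = 134

C[0]: P[0] ⊕ 99 = 141; E(K, 141) = 227.
C[1]: P[1] ⊕ 227 = 53; E(K, 53) = 91.
C[2]: P[2] ⊕ 91 = 232; E(K, 232) = 134.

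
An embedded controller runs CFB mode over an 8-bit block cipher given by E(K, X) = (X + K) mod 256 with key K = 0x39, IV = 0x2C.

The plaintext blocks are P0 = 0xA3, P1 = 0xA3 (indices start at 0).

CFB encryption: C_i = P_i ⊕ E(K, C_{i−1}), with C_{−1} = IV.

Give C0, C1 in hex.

C0: E(K, 0x2C) = 0x65; 0xA3 ⊕ 0x65 = 0xC6.
C1: E(K, 0xC6) = 0xFF; 0xA3 ⊕ 0xFF = 0x5C.

C0 = 0xC6, C1 = 0x5C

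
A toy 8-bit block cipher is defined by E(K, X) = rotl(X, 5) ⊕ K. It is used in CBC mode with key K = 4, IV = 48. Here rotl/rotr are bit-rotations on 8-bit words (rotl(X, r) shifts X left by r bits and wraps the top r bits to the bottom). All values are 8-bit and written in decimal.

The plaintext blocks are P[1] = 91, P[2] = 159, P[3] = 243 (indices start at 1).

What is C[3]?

CBC encryption: C_i = E(K, P_i ⊕ C_{i−1}), with C_{0} = IV.
C[1]: P[1] ⊕ 48 = 107; E(K, 107) = 105.
C[2]: P[2] ⊕ 105 = 246; E(K, 246) = 218.
C[3]: P[3] ⊕ 218 = 41; E(K, 41) = 33.

C[3] = 33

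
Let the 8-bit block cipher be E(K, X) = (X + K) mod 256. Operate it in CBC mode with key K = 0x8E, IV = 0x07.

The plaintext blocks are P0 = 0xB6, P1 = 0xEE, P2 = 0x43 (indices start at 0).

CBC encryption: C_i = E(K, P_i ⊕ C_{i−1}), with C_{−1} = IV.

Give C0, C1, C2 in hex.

C0: P0 ⊕ 0x07 = 0xB1; E(K, 0xB1) = 0x3F.
C1: P1 ⊕ 0x3F = 0xD1; E(K, 0xD1) = 0x5F.
C2: P2 ⊕ 0x5F = 0x1C; E(K, 0x1C) = 0xAA.

C0 = 0x3F, C1 = 0x5F, C2 = 0xAA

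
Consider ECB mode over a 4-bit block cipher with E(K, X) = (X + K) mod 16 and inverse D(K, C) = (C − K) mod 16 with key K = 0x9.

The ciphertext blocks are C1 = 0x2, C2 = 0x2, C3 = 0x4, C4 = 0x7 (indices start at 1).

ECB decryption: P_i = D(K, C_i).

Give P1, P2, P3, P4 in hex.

P1: D(K, 0x2) = 0x9.
P2: D(K, 0x2) = 0x9.
P3: D(K, 0x4) = 0xB.
P4: D(K, 0x7) = 0xE.

P1 = 0x9, P2 = 0x9, P3 = 0xB, P4 = 0xE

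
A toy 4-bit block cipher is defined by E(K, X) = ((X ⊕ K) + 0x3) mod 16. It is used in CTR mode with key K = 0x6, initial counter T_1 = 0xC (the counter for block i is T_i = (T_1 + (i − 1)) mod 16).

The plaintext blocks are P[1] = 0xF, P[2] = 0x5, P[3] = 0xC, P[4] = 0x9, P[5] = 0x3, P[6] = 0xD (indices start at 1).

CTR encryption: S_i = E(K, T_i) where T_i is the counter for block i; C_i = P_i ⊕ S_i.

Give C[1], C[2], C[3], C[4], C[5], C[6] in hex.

C[1]: T = 0xC, S = E(K, T) = 0xD; 0xF ⊕ 0xD = 0x2.
C[2]: T = 0xD, S = E(K, T) = 0xE; 0x5 ⊕ 0xE = 0xB.
C[3]: T = 0xE, S = E(K, T) = 0xB; 0xC ⊕ 0xB = 0x7.
C[4]: T = 0xF, S = E(K, T) = 0xC; 0x9 ⊕ 0xC = 0x5.
C[5]: T = 0x0, S = E(K, T) = 0x9; 0x3 ⊕ 0x9 = 0xA.
C[6]: T = 0x1, S = E(K, T) = 0xA; 0xD ⊕ 0xA = 0x7.

C[1] = 0x2, C[2] = 0xB, C[3] = 0x7, C[4] = 0x5, C[5] = 0xA, C[6] = 0x7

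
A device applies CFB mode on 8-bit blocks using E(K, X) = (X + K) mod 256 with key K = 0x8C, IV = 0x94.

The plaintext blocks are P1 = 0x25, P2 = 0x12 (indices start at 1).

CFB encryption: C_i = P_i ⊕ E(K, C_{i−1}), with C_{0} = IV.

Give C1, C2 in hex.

C1: E(K, 0x94) = 0x20; 0x25 ⊕ 0x20 = 0x05.
C2: E(K, 0x05) = 0x91; 0x12 ⊕ 0x91 = 0x83.

C1 = 0x05, C2 = 0x83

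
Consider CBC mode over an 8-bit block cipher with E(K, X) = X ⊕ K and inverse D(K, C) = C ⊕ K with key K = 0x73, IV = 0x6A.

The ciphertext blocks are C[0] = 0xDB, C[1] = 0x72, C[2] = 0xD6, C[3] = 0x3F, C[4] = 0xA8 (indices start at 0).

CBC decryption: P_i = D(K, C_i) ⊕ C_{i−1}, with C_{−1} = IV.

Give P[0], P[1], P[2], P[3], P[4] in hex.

P[0]: D(K, 0xDB) = 0xA8; 0xA8 ⊕ 0x6A = 0xC2.
P[1]: D(K, 0x72) = 0x01; 0x01 ⊕ 0xDB = 0xDA.
P[2]: D(K, 0xD6) = 0xA5; 0xA5 ⊕ 0x72 = 0xD7.
P[3]: D(K, 0x3F) = 0x4C; 0x4C ⊕ 0xD6 = 0x9A.
P[4]: D(K, 0xA8) = 0xDB; 0xDB ⊕ 0x3F = 0xE4.

P[0] = 0xC2, P[1] = 0xDA, P[2] = 0xD7, P[3] = 0x9A, P[4] = 0xE4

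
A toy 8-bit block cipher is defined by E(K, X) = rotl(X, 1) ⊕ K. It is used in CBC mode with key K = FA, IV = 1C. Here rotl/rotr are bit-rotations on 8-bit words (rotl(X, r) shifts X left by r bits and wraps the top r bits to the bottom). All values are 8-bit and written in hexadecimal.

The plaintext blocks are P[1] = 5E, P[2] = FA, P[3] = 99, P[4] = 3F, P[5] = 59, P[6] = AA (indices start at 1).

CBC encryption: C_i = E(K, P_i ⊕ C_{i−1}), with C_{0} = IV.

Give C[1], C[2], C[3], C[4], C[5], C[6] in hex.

C[1] = 7E, C[2] = F3, C[3] = 2E, C[4] = D8, C[5] = F9, C[6] = 5C

C[1]: P[1] ⊕ 1C = 42; E(K, 42) = 7E.
C[2]: P[2] ⊕ 7E = 84; E(K, 84) = F3.
C[3]: P[3] ⊕ F3 = 6A; E(K, 6A) = 2E.
C[4]: P[4] ⊕ 2E = 11; E(K, 11) = D8.
C[5]: P[5] ⊕ D8 = 81; E(K, 81) = F9.
C[6]: P[6] ⊕ F9 = 53; E(K, 53) = 5C.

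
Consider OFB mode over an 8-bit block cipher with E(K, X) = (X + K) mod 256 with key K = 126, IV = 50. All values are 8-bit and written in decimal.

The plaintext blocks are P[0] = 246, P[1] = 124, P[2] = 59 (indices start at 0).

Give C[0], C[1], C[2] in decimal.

OFB encryption: S_i = E(K, S_{i−1}) with S_{−1} = IV; C_i = P_i ⊕ S_i.
C[0]: S = E(K, 50) = 176; 246 ⊕ 176 = 70.
C[1]: S = E(K, 176) = 46; 124 ⊕ 46 = 82.
C[2]: S = E(K, 46) = 172; 59 ⊕ 172 = 151.

C[0] = 70, C[1] = 82, C[2] = 151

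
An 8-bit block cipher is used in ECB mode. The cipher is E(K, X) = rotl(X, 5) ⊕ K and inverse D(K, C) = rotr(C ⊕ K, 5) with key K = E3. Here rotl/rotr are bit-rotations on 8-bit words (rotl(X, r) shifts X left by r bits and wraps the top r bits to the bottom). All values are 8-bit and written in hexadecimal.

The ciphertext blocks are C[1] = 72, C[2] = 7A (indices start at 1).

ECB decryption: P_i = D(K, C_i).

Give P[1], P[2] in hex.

P[1]: D(K, 72) = 8C.
P[2]: D(K, 7A) = CC.

P[1] = 8C, P[2] = CC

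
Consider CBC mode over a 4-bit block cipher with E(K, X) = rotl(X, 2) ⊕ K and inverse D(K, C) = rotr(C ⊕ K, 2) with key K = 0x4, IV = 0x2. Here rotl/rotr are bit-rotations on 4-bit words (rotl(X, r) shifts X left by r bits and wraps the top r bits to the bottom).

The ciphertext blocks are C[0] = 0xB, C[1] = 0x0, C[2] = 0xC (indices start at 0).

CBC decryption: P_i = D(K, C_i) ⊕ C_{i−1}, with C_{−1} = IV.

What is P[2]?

P[2]: D(K, 0xC) = 0x2; 0x2 ⊕ 0x0 = 0x2.

P[2] = 0x2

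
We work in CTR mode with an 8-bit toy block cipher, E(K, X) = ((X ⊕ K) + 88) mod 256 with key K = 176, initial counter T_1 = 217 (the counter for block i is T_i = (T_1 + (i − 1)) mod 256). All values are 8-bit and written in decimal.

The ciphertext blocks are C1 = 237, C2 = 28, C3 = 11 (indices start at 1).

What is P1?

P1 = 44

CTR decryption: S_i = E(K, T_i) where T_i is the counter for block i; P_i = C_i ⊕ S_i.
P1: T = 217, S = E(K, T) = 193; 237 ⊕ 193 = 44.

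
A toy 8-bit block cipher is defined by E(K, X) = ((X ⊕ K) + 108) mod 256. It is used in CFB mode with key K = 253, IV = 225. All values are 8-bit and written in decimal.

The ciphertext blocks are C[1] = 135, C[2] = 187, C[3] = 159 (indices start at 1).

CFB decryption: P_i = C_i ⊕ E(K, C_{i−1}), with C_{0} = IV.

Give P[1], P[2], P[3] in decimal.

P[1] = 15, P[2] = 93, P[3] = 45

P[1]: E(K, 225) = 136; 135 ⊕ 136 = 15.
P[2]: E(K, 135) = 230; 187 ⊕ 230 = 93.
P[3]: E(K, 187) = 178; 159 ⊕ 178 = 45.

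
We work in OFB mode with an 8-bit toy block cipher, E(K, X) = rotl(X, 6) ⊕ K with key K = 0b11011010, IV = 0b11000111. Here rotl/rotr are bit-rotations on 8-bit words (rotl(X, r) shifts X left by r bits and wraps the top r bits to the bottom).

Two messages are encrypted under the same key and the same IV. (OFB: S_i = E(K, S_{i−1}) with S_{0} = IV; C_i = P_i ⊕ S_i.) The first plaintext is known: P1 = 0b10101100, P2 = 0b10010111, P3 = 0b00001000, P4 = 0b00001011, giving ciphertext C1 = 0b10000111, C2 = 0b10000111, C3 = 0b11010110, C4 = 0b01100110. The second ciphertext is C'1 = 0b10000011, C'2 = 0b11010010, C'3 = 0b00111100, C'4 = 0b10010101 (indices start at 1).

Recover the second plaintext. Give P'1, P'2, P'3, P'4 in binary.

In OFB with a reused IV, both messages share the same keystream S_i, so C_i ⊕ C'_i = P_i ⊕ P'_i and thus P'_i = P_i ⊕ C_i ⊕ C'_i.
P'1: 0b10101100 ⊕ 0b10000111 ⊕ 0b10000011 = 0b10101000.
P'2: 0b10010111 ⊕ 0b10000111 ⊕ 0b11010010 = 0b11000010.
P'3: 0b00001000 ⊕ 0b11010110 ⊕ 0b00111100 = 0b11100010.
P'4: 0b00001011 ⊕ 0b01100110 ⊕ 0b10010101 = 0b11111000.

P'1 = 0b10101000, P'2 = 0b11000010, P'3 = 0b11100010, P'4 = 0b11111000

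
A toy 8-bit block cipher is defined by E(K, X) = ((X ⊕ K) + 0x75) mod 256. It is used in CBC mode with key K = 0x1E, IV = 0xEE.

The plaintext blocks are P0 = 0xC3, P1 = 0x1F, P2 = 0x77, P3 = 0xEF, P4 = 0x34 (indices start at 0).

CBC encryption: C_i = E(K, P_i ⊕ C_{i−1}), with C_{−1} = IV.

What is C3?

C0: P0 ⊕ 0xEE = 0x2D; E(K, 0x2D) = 0xA8.
C1: P1 ⊕ 0xA8 = 0xB7; E(K, 0xB7) = 0x1E.
C2: P2 ⊕ 0x1E = 0x69; E(K, 0x69) = 0xEC.
C3: P3 ⊕ 0xEC = 0x03; E(K, 0x03) = 0x92.

C3 = 0x92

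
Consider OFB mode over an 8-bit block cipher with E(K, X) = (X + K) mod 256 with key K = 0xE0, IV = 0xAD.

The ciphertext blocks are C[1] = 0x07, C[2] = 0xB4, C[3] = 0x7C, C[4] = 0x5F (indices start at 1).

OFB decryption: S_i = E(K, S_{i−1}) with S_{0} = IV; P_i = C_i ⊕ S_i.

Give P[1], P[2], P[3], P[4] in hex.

P[1]: S = E(K, 0xAD) = 0x8D; 0x07 ⊕ 0x8D = 0x8A.
P[2]: S = E(K, 0x8D) = 0x6D; 0xB4 ⊕ 0x6D = 0xD9.
P[3]: S = E(K, 0x6D) = 0x4D; 0x7C ⊕ 0x4D = 0x31.
P[4]: S = E(K, 0x4D) = 0x2D; 0x5F ⊕ 0x2D = 0x72.

P[1] = 0x8A, P[2] = 0xD9, P[3] = 0x31, P[4] = 0x72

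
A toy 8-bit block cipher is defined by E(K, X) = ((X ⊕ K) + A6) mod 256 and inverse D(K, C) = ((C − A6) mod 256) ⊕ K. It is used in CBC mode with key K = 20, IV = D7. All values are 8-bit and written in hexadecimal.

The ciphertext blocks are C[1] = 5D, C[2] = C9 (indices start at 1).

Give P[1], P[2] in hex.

P[1] = 40, P[2] = 5E

CBC decryption: P_i = D(K, C_i) ⊕ C_{i−1}, with C_{0} = IV.
P[1]: D(K, 5D) = 97; 97 ⊕ D7 = 40.
P[2]: D(K, C9) = 03; 03 ⊕ 5D = 5E.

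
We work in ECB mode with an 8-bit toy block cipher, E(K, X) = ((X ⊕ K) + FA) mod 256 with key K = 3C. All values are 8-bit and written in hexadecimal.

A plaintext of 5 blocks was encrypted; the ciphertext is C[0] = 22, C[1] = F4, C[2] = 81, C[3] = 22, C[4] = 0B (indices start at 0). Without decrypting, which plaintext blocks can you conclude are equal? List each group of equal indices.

P[0] = P[3]

ECB encrypts each block independently with the same key, so equal ciphertext blocks imply equal plaintext blocks.
C[0] = C[3] = 22, so P[0] = P[3].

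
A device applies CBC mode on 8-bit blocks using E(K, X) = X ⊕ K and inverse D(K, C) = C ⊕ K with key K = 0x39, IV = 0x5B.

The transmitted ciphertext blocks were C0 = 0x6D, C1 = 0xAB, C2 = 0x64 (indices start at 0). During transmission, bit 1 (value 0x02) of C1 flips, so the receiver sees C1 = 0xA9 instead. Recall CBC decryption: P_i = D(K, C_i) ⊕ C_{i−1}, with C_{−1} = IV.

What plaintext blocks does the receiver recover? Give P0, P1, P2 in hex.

Only C1 changed, to 0xA9. In CBC, a change in C_i garbles P_i and flips the same bit in P_{i+1}. Decrypting the received ciphertext:
P0: D(K, 0x6D) = 0x54; 0x54 ⊕ 0x5B = 0x0F.
P1: D(K, 0xA9) = 0x90; 0x90 ⊕ 0x6D = 0xFD.
P2: D(K, 0x64) = 0x5D; 0x5D ⊕ 0xA9 = 0xF4.
Blocks that differ from the original plaintext: P1, P2.

P0 = 0x0F, P1 = 0xFD, P2 = 0xF4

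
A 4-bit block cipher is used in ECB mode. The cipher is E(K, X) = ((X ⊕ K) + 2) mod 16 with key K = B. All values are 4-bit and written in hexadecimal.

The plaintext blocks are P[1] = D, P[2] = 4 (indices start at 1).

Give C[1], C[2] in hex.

ECB encryption: C_i = E(K, P_i).
C[1]: E(K, D) = 8.
C[2]: E(K, 4) = 1.

C[1] = 8, C[2] = 1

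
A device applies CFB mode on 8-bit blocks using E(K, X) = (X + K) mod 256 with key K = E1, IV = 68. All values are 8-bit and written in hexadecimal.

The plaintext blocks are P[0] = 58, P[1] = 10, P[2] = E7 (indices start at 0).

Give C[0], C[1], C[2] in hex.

CFB encryption: C_i = P_i ⊕ E(K, C_{i−1}), with C_{−1} = IV.
C[0]: E(K, 68) = 49; 58 ⊕ 49 = 11.
C[1]: E(K, 11) = F2; 10 ⊕ F2 = E2.
C[2]: E(K, E2) = C3; E7 ⊕ C3 = 24.

C[0] = 11, C[1] = E2, C[2] = 24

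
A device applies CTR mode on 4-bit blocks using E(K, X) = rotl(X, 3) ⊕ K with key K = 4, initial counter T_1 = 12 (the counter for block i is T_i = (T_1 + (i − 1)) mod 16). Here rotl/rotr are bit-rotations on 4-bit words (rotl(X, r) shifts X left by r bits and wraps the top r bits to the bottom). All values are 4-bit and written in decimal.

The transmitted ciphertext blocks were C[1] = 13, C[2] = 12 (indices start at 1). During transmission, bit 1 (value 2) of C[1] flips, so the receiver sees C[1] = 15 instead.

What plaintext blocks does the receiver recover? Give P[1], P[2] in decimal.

CTR decryption: S_i = E(K, T_i) where T_i is the counter for block i; P_i = C_i ⊕ S_i.
Only C[1] changed, to 15. In CTR, a change in C_i flips the same bit in P_i only; the keystream is unaffected. Decrypting the received ciphertext:
P[1]: T = 12, S = E(K, T) = 2; 15 ⊕ 2 = 13.
P[2]: T = 13, S = E(K, T) = 10; 12 ⊕ 10 = 6.
Blocks that differ from the original plaintext: P[1].

P[1] = 13, P[2] = 6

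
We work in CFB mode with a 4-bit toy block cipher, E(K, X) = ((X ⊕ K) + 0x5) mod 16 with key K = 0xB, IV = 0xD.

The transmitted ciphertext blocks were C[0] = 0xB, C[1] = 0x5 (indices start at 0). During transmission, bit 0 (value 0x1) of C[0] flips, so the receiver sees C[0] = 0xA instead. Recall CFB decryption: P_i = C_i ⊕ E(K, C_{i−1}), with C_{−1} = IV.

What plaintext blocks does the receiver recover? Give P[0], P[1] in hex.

Only C[0] changed, to 0xA. In CFB, a change in C_i flips the same bit in P_i and garbles P_{i+1}. Decrypting the received ciphertext:
P[0]: E(K, 0xD) = 0xB; 0xA ⊕ 0xB = 0x1.
P[1]: E(K, 0xA) = 0x6; 0x5 ⊕ 0x6 = 0x3.
Blocks that differ from the original plaintext: P[0], P[1].

P[0] = 0x1, P[1] = 0x3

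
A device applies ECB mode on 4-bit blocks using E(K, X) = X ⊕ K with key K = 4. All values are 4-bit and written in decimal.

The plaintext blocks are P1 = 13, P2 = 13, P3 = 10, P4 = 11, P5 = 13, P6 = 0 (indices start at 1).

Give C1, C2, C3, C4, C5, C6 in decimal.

C1 = 9, C2 = 9, C3 = 14, C4 = 15, C5 = 9, C6 = 4

ECB encryption: C_i = E(K, P_i).
C1: E(K, 13) = 9.
C2: E(K, 13) = 9.
C3: E(K, 10) = 14.
C4: E(K, 11) = 15.
C5: E(K, 13) = 9.
C6: E(K, 0) = 4.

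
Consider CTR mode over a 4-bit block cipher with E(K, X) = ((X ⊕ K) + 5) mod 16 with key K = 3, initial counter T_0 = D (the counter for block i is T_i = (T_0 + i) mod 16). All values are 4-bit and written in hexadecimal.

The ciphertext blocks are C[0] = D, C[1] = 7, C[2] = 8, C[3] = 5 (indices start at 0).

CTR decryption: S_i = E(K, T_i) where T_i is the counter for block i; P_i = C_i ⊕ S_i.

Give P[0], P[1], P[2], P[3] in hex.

P[0]: T = D, S = E(K, T) = 3; D ⊕ 3 = E.
P[1]: T = E, S = E(K, T) = 2; 7 ⊕ 2 = 5.
P[2]: T = F, S = E(K, T) = 1; 8 ⊕ 1 = 9.
P[3]: T = 0, S = E(K, T) = 8; 5 ⊕ 8 = D.

P[0] = E, P[1] = 5, P[2] = 9, P[3] = D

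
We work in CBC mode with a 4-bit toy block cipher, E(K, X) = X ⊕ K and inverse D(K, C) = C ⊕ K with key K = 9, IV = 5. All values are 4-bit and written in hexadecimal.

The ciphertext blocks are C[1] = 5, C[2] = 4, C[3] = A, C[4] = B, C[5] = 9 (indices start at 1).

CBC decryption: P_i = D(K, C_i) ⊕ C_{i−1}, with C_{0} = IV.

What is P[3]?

P[3]: D(K, A) = 3; 3 ⊕ 4 = 7.

P[3] = 7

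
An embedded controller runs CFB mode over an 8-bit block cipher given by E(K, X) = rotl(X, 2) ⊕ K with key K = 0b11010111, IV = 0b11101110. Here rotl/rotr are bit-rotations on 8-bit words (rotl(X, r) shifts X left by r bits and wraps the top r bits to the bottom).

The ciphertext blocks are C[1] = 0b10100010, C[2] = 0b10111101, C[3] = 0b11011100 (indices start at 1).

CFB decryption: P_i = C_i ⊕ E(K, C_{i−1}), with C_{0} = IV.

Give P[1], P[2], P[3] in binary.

P[1] = 0b11001110, P[2] = 0b11100000, P[3] = 0b11111101

P[1]: E(K, 0b11101110) = 0b01101100; 0b10100010 ⊕ 0b01101100 = 0b11001110.
P[2]: E(K, 0b10100010) = 0b01011101; 0b10111101 ⊕ 0b01011101 = 0b11100000.
P[3]: E(K, 0b10111101) = 0b00100001; 0b11011100 ⊕ 0b00100001 = 0b11111101.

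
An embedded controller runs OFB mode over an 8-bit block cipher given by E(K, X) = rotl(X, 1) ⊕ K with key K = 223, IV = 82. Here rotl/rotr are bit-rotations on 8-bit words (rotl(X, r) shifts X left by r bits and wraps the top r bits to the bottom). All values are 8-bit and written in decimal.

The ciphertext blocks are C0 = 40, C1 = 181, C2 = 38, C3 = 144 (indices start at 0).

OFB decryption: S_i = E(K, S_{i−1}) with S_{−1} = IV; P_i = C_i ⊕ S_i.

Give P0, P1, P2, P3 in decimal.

P0 = 83, P1 = 156, P2 = 171, P3 = 84

P0: S = E(K, 82) = 123; 40 ⊕ 123 = 83.
P1: S = E(K, 123) = 41; 181 ⊕ 41 = 156.
P2: S = E(K, 41) = 141; 38 ⊕ 141 = 171.
P3: S = E(K, 141) = 196; 144 ⊕ 196 = 84.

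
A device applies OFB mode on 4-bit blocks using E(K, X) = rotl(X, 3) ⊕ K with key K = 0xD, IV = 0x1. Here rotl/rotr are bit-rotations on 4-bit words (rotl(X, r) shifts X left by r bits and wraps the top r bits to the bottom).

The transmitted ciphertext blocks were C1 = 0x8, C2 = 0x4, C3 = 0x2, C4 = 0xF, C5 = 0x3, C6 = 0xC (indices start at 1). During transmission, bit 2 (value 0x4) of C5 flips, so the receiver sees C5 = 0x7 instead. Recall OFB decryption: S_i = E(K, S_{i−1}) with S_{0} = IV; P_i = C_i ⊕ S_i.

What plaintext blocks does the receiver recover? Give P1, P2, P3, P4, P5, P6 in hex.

Only C5 changed, to 0x7. In OFB, a change in C_i flips the same bit in P_i only; the keystream is unaffected. Decrypting the received ciphertext:
P1: S = E(K, 0x1) = 0x5; 0x8 ⊕ 0x5 = 0xD.
P2: S = E(K, 0x5) = 0x7; 0x4 ⊕ 0x7 = 0x3.
P3: S = E(K, 0x7) = 0x6; 0x2 ⊕ 0x6 = 0x4.
P4: S = E(K, 0x6) = 0xE; 0xF ⊕ 0xE = 0x1.
P5: S = E(K, 0xE) = 0xA; 0x7 ⊕ 0xA = 0xD.
P6: S = E(K, 0xA) = 0x8; 0xC ⊕ 0x8 = 0x4.
Blocks that differ from the original plaintext: P5.

P1 = 0xD, P2 = 0x3, P3 = 0x4, P4 = 0x1, P5 = 0xD, P6 = 0x4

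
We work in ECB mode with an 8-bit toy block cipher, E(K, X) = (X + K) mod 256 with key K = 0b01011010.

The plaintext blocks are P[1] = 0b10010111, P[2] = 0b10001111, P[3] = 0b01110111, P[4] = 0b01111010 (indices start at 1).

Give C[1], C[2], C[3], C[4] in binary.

C[1] = 0b11110001, C[2] = 0b11101001, C[3] = 0b11010001, C[4] = 0b11010100

ECB encryption: C_i = E(K, P_i).
C[1]: E(K, 0b10010111) = 0b11110001.
C[2]: E(K, 0b10001111) = 0b11101001.
C[3]: E(K, 0b01110111) = 0b11010001.
C[4]: E(K, 0b01111010) = 0b11010100.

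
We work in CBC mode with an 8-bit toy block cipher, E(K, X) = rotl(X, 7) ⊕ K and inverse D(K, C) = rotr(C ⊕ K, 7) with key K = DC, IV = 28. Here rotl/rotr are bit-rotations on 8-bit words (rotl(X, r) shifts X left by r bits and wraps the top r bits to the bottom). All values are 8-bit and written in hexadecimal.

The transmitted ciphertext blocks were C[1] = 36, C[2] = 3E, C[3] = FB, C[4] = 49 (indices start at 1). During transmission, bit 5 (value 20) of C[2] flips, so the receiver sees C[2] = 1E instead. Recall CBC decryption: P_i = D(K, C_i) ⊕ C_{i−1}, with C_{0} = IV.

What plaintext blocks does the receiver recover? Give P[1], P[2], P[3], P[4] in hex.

Only C[2] changed, to 1E. In CBC, a change in C_i garbles P_i and flips the same bit in P_{i+1}. Decrypting the received ciphertext:
P[1]: D(K, 36) = D5; D5 ⊕ 28 = FD.
P[2]: D(K, 1E) = 85; 85 ⊕ 36 = B3.
P[3]: D(K, FB) = 4E; 4E ⊕ 1E = 50.
P[4]: D(K, 49) = 2B; 2B ⊕ FB = D0.
Blocks that differ from the original plaintext: P[2], P[3].

P[1] = FD, P[2] = B3, P[3] = 50, P[4] = D0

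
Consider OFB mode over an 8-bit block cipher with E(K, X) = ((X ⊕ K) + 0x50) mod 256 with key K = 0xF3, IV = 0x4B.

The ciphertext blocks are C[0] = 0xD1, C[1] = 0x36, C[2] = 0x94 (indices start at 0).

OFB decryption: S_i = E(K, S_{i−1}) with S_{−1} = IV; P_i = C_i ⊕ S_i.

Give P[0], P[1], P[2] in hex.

P[0]: S = E(K, 0x4B) = 0x08; 0xD1 ⊕ 0x08 = 0xD9.
P[1]: S = E(K, 0x08) = 0x4B; 0x36 ⊕ 0x4B = 0x7D.
P[2]: S = E(K, 0x4B) = 0x08; 0x94 ⊕ 0x08 = 0x9C.

P[0] = 0xD9, P[1] = 0x7D, P[2] = 0x9C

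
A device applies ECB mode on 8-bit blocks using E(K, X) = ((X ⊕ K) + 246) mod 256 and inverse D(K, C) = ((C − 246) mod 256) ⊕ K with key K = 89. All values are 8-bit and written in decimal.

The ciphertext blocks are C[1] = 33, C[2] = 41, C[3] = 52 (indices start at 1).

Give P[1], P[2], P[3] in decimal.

P[1] = 114, P[2] = 106, P[3] = 103

ECB decryption: P_i = D(K, C_i).
P[1]: D(K, 33) = 114.
P[2]: D(K, 41) = 106.
P[3]: D(K, 52) = 103.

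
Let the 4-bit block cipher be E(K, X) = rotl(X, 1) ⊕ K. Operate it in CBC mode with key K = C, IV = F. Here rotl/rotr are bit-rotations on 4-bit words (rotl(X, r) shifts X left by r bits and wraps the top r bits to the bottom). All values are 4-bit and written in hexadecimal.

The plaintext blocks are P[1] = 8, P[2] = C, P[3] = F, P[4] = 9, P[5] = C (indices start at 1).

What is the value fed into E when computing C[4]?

CBC encryption: C_i = E(K, P_i ⊕ C_{i−1}), with C_{0} = IV.
C[1]: P[1] ⊕ F = 7; E(K, 7) = 2.
C[2]: P[2] ⊕ 2 = E; E(K, E) = 1.
C[3]: P[3] ⊕ 1 = E; E(K, E) = 1.
C[4]: P[4] ⊕ 1 = 8; E(K, 8) = D.
So the input to E for block [4] is 8.

8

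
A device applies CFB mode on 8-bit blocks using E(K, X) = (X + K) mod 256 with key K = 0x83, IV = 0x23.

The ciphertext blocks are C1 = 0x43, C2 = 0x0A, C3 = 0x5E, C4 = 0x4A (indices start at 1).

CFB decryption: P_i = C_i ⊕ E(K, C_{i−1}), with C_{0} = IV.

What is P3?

P3 = 0xD3

P3: E(K, 0x0A) = 0x8D; 0x5E ⊕ 0x8D = 0xD3.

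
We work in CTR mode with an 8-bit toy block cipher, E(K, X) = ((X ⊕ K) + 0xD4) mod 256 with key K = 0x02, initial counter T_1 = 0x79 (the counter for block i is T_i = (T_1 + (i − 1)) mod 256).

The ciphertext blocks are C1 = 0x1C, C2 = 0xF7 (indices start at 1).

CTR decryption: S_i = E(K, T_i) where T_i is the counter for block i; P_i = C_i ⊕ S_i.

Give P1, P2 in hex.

P1 = 0x53, P2 = 0xBB

P1: T = 0x79, S = E(K, T) = 0x4F; 0x1C ⊕ 0x4F = 0x53.
P2: T = 0x7A, S = E(K, T) = 0x4C; 0xF7 ⊕ 0x4C = 0xBB.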